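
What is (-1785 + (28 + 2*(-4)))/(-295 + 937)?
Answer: -1765/642 ≈ -2.7492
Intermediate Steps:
(-1785 + (28 + 2*(-4)))/(-295 + 937) = (-1785 + (28 - 8))/642 = (-1785 + 20)*(1/642) = -1765*1/642 = -1765/642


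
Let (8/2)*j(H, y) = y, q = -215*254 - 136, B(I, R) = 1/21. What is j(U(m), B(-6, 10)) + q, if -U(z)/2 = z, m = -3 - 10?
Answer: -4598663/84 ≈ -54746.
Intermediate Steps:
B(I, R) = 1/21
m = -13
U(z) = -2*z
q = -54746 (q = -54610 - 136 = -54746)
j(H, y) = y/4
j(U(m), B(-6, 10)) + q = (¼)*(1/21) - 54746 = 1/84 - 54746 = -4598663/84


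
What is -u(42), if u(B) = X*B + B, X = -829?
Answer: 34776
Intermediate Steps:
u(B) = -828*B (u(B) = -829*B + B = -828*B)
-u(42) = -(-828)*42 = -1*(-34776) = 34776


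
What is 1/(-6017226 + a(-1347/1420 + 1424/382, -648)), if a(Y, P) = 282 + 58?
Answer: -1/6016886 ≈ -1.6620e-7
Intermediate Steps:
a(Y, P) = 340
1/(-6017226 + a(-1347/1420 + 1424/382, -648)) = 1/(-6017226 + 340) = 1/(-6016886) = -1/6016886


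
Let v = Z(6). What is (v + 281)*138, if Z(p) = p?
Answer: 39606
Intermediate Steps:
v = 6
(v + 281)*138 = (6 + 281)*138 = 287*138 = 39606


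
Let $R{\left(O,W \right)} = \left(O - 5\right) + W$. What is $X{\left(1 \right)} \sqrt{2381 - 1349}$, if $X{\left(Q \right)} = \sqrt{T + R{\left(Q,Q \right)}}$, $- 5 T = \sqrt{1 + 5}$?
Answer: $\frac{2 \sqrt{-19350 - 1290 \sqrt{6}}}{5} \approx 60.013 i$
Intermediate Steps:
$R{\left(O,W \right)} = -5 + O + W$ ($R{\left(O,W \right)} = \left(-5 + O\right) + W = -5 + O + W$)
$T = - \frac{\sqrt{6}}{5}$ ($T = - \frac{\sqrt{1 + 5}}{5} = - \frac{\sqrt{6}}{5} \approx -0.4899$)
$X{\left(Q \right)} = \sqrt{-5 + 2 Q - \frac{\sqrt{6}}{5}}$ ($X{\left(Q \right)} = \sqrt{- \frac{\sqrt{6}}{5} + \left(-5 + Q + Q\right)} = \sqrt{- \frac{\sqrt{6}}{5} + \left(-5 + 2 Q\right)} = \sqrt{-5 + 2 Q - \frac{\sqrt{6}}{5}}$)
$X{\left(1 \right)} \sqrt{2381 - 1349} = \frac{\sqrt{-125 - 5 \sqrt{6} + 50 \cdot 1}}{5} \sqrt{2381 - 1349} = \frac{\sqrt{-125 - 5 \sqrt{6} + 50}}{5} \sqrt{1032} = \frac{\sqrt{-75 - 5 \sqrt{6}}}{5} \cdot 2 \sqrt{258} = \frac{2 \sqrt{258} \sqrt{-75 - 5 \sqrt{6}}}{5}$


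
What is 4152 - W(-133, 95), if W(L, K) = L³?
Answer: 2356789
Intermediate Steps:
4152 - W(-133, 95) = 4152 - 1*(-133)³ = 4152 - 1*(-2352637) = 4152 + 2352637 = 2356789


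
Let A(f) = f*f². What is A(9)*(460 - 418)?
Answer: 30618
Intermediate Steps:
A(f) = f³
A(9)*(460 - 418) = 9³*(460 - 418) = 729*42 = 30618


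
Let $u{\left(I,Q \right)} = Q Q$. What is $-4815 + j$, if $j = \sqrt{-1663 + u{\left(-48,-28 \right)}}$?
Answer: $-4815 + i \sqrt{879} \approx -4815.0 + 29.648 i$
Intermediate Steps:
$u{\left(I,Q \right)} = Q^{2}$
$j = i \sqrt{879}$ ($j = \sqrt{-1663 + \left(-28\right)^{2}} = \sqrt{-1663 + 784} = \sqrt{-879} = i \sqrt{879} \approx 29.648 i$)
$-4815 + j = -4815 + i \sqrt{879}$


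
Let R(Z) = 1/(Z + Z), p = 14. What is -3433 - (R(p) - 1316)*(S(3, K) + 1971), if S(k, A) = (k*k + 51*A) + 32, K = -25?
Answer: 27060115/28 ≈ 9.6643e+5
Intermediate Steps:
S(k, A) = 32 + k**2 + 51*A (S(k, A) = (k**2 + 51*A) + 32 = 32 + k**2 + 51*A)
R(Z) = 1/(2*Z)
-3433 - (R(p) - 1316)*(S(3, K) + 1971) = -3433 - ((1/2)/14 - 1316)*((32 + 3**2 + 51*(-25)) + 1971) = -3433 - ((1/2)*(1/14) - 1316)*((32 + 9 - 1275) + 1971) = -3433 - (1/28 - 1316)*(-1234 + 1971) = -3433 - (-36847)*737/28 = -3433 - 1*(-27156239/28) = -3433 + 27156239/28 = 27060115/28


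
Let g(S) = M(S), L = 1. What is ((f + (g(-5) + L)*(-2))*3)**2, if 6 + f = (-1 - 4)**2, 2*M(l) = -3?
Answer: 3600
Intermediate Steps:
M(l) = -3/2 (M(l) = (1/2)*(-3) = -3/2)
g(S) = -3/2
f = 19 (f = -6 + (-1 - 4)**2 = -6 + (-5)**2 = -6 + 25 = 19)
((f + (g(-5) + L)*(-2))*3)**2 = ((19 + (-3/2 + 1)*(-2))*3)**2 = ((19 - 1/2*(-2))*3)**2 = ((19 + 1)*3)**2 = (20*3)**2 = 60**2 = 3600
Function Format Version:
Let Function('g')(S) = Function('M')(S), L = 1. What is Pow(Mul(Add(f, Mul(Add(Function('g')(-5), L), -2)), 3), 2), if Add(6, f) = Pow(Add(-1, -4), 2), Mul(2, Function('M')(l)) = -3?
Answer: 3600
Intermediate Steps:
Function('M')(l) = Rational(-3, 2) (Function('M')(l) = Mul(Rational(1, 2), -3) = Rational(-3, 2))
Function('g')(S) = Rational(-3, 2)
f = 19 (f = Add(-6, Pow(Add(-1, -4), 2)) = Add(-6, Pow(-5, 2)) = Add(-6, 25) = 19)
Pow(Mul(Add(f, Mul(Add(Function('g')(-5), L), -2)), 3), 2) = Pow(Mul(Add(19, Mul(Add(Rational(-3, 2), 1), -2)), 3), 2) = Pow(Mul(Add(19, Mul(Rational(-1, 2), -2)), 3), 2) = Pow(Mul(Add(19, 1), 3), 2) = Pow(Mul(20, 3), 2) = Pow(60, 2) = 3600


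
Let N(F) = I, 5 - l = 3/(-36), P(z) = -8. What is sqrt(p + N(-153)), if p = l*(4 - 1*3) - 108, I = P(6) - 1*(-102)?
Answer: I*sqrt(321)/6 ≈ 2.9861*I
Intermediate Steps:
l = 61/12 (l = 5 - 3/(-36) = 5 - 3*(-1)/36 = 5 - 1*(-1/12) = 5 + 1/12 = 61/12 ≈ 5.0833)
I = 94 (I = -8 - 1*(-102) = -8 + 102 = 94)
N(F) = 94
p = -1235/12 (p = 61*(4 - 1*3)/12 - 108 = 61*(4 - 3)/12 - 108 = (61/12)*1 - 108 = 61/12 - 108 = -1235/12 ≈ -102.92)
sqrt(p + N(-153)) = sqrt(-1235/12 + 94) = sqrt(-107/12) = I*sqrt(321)/6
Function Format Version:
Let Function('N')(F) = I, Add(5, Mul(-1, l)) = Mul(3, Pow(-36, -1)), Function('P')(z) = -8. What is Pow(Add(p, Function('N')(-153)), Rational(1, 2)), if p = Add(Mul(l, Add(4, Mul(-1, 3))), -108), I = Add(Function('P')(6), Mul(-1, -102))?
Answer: Mul(Rational(1, 6), I, Pow(321, Rational(1, 2))) ≈ Mul(2.9861, I)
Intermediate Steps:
l = Rational(61, 12) (l = Add(5, Mul(-1, Mul(3, Pow(-36, -1)))) = Add(5, Mul(-1, Mul(3, Rational(-1, 36)))) = Add(5, Mul(-1, Rational(-1, 12))) = Add(5, Rational(1, 12)) = Rational(61, 12) ≈ 5.0833)
I = 94 (I = Add(-8, Mul(-1, -102)) = Add(-8, 102) = 94)
Function('N')(F) = 94
p = Rational(-1235, 12) (p = Add(Mul(Rational(61, 12), Add(4, Mul(-1, 3))), -108) = Add(Mul(Rational(61, 12), Add(4, -3)), -108) = Add(Mul(Rational(61, 12), 1), -108) = Add(Rational(61, 12), -108) = Rational(-1235, 12) ≈ -102.92)
Pow(Add(p, Function('N')(-153)), Rational(1, 2)) = Pow(Add(Rational(-1235, 12), 94), Rational(1, 2)) = Pow(Rational(-107, 12), Rational(1, 2)) = Mul(Rational(1, 6), I, Pow(321, Rational(1, 2)))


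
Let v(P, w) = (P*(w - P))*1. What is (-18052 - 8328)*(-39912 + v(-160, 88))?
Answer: 2099636960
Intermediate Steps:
v(P, w) = P*(w - P)
(-18052 - 8328)*(-39912 + v(-160, 88)) = (-18052 - 8328)*(-39912 - 160*(88 - 1*(-160))) = -26380*(-39912 - 160*(88 + 160)) = -26380*(-39912 - 160*248) = -26380*(-39912 - 39680) = -26380*(-79592) = 2099636960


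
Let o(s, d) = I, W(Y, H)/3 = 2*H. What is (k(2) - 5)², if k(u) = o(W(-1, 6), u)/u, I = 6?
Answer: 4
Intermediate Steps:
W(Y, H) = 6*H (W(Y, H) = 3*(2*H) = 6*H)
o(s, d) = 6
k(u) = 6/u
(k(2) - 5)² = (6/2 - 5)² = (6*(½) - 5)² = (3 - 5)² = (-2)² = 4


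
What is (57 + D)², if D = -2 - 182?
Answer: 16129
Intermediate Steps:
D = -184
(57 + D)² = (57 - 184)² = (-127)² = 16129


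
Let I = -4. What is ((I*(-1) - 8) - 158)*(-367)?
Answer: 59454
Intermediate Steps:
((I*(-1) - 8) - 158)*(-367) = ((-4*(-1) - 8) - 158)*(-367) = ((4 - 8) - 158)*(-367) = (-4 - 158)*(-367) = -162*(-367) = 59454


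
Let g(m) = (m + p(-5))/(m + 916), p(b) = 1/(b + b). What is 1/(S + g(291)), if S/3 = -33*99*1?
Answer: -12070/118295161 ≈ -0.00010203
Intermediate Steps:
S = -9801 (S = 3*(-33*99*1) = 3*(-3267*1) = 3*(-3267) = -9801)
p(b) = 1/(2*b)
g(m) = (-1/10 + m)/(916 + m) (g(m) = (m + (1/2)/(-5))/(m + 916) = (m + (1/2)*(-1/5))/(916 + m) = (m - 1/10)/(916 + m) = (-1/10 + m)/(916 + m))
1/(S + g(291)) = 1/(-9801 + (-1/10 + 291)/(916 + 291)) = 1/(-9801 + (2909/10)/1207) = 1/(-9801 + (1/1207)*(2909/10)) = 1/(-9801 + 2909/12070) = 1/(-118295161/12070) = -12070/118295161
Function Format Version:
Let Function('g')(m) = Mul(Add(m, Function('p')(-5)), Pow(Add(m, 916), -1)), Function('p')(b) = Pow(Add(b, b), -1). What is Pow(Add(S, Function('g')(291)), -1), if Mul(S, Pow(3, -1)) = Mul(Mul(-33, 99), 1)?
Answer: Rational(-12070, 118295161) ≈ -0.00010203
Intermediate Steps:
S = -9801 (S = Mul(3, Mul(Mul(-33, 99), 1)) = Mul(3, Mul(-3267, 1)) = Mul(3, -3267) = -9801)
Function('p')(b) = Mul(Rational(1, 2), Pow(b, -1)) (Function('p')(b) = Pow(Mul(2, b), -1) = Mul(Rational(1, 2), Pow(b, -1)))
Function('g')(m) = Mul(Pow(Add(916, m), -1), Add(Rational(-1, 10), m)) (Function('g')(m) = Mul(Add(m, Mul(Rational(1, 2), Pow(-5, -1))), Pow(Add(m, 916), -1)) = Mul(Add(m, Mul(Rational(1, 2), Rational(-1, 5))), Pow(Add(916, m), -1)) = Mul(Add(m, Rational(-1, 10)), Pow(Add(916, m), -1)) = Mul(Add(Rational(-1, 10), m), Pow(Add(916, m), -1)) = Mul(Pow(Add(916, m), -1), Add(Rational(-1, 10), m)))
Pow(Add(S, Function('g')(291)), -1) = Pow(Add(-9801, Mul(Pow(Add(916, 291), -1), Add(Rational(-1, 10), 291))), -1) = Pow(Add(-9801, Mul(Pow(1207, -1), Rational(2909, 10))), -1) = Pow(Add(-9801, Mul(Rational(1, 1207), Rational(2909, 10))), -1) = Pow(Add(-9801, Rational(2909, 12070)), -1) = Pow(Rational(-118295161, 12070), -1) = Rational(-12070, 118295161)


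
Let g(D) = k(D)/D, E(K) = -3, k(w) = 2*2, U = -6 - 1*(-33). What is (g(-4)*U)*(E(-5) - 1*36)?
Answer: 1053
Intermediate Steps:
U = 27 (U = -6 + 33 = 27)
k(w) = 4
g(D) = 4/D
(g(-4)*U)*(E(-5) - 1*36) = ((4/(-4))*27)*(-3 - 1*36) = ((4*(-¼))*27)*(-3 - 36) = -1*27*(-39) = -27*(-39) = 1053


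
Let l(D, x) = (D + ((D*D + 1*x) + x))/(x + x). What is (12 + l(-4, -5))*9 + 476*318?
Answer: 757371/5 ≈ 1.5147e+5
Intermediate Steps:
l(D, x) = (D + D**2 + 2*x)/(2*x) (l(D, x) = (D + ((D**2 + x) + x))/((2*x)) = (D + ((x + D**2) + x))*(1/(2*x)) = (D + (D**2 + 2*x))*(1/(2*x)) = (D + D**2 + 2*x)*(1/(2*x)) = (D + D**2 + 2*x)/(2*x))
(12 + l(-4, -5))*9 + 476*318 = (12 + (1/2)*(-4 + (-4)**2 + 2*(-5))/(-5))*9 + 476*318 = (12 + (1/2)*(-1/5)*(-4 + 16 - 10))*9 + 151368 = (12 + (1/2)*(-1/5)*2)*9 + 151368 = (12 - 1/5)*9 + 151368 = (59/5)*9 + 151368 = 531/5 + 151368 = 757371/5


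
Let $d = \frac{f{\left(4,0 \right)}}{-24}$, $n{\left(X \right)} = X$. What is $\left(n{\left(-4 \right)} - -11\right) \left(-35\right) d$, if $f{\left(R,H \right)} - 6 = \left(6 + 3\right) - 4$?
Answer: $\frac{2695}{24} \approx 112.29$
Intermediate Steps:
$f{\left(R,H \right)} = 11$ ($f{\left(R,H \right)} = 6 + \left(\left(6 + 3\right) - 4\right) = 6 + \left(9 - 4\right) = 6 + 5 = 11$)
$d = - \frac{11}{24}$ ($d = \frac{11}{-24} = 11 \left(- \frac{1}{24}\right) = - \frac{11}{24} \approx -0.45833$)
$\left(n{\left(-4 \right)} - -11\right) \left(-35\right) d = \left(-4 - -11\right) \left(-35\right) \left(- \frac{11}{24}\right) = \left(-4 + 11\right) \left(-35\right) \left(- \frac{11}{24}\right) = 7 \left(-35\right) \left(- \frac{11}{24}\right) = \left(-245\right) \left(- \frac{11}{24}\right) = \frac{2695}{24}$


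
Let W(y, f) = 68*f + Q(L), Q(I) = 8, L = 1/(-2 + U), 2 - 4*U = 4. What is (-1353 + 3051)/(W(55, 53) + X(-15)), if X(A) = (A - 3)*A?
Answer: 283/647 ≈ 0.43740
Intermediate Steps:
U = -½ (U = ½ - ¼*4 = ½ - 1 = -½ ≈ -0.50000)
L = -⅖ (L = 1/(-2 - ½) = 1/(-5/2) = -⅖ ≈ -0.40000)
W(y, f) = 8 + 68*f (W(y, f) = 68*f + 8 = 8 + 68*f)
X(A) = A*(-3 + A) (X(A) = (-3 + A)*A = A*(-3 + A))
(-1353 + 3051)/(W(55, 53) + X(-15)) = (-1353 + 3051)/((8 + 68*53) - 15*(-3 - 15)) = 1698/((8 + 3604) - 15*(-18)) = 1698/(3612 + 270) = 1698/3882 = 1698*(1/3882) = 283/647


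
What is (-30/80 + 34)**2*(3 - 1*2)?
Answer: 72361/64 ≈ 1130.6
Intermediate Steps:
(-30/80 + 34)**2*(3 - 1*2) = (-30*1/80 + 34)**2*(3 - 2) = (-3/8 + 34)**2*1 = (269/8)**2*1 = (72361/64)*1 = 72361/64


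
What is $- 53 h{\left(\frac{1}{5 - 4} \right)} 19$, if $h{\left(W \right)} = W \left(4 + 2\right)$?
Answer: $-6042$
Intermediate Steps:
$h{\left(W \right)} = 6 W$ ($h{\left(W \right)} = W 6 = 6 W$)
$- 53 h{\left(\frac{1}{5 - 4} \right)} 19 = - 53 \frac{6}{5 - 4} \cdot 19 = - 53 \cdot \frac{6}{1} \cdot 19 = - 53 \cdot 6 \cdot 1 \cdot 19 = \left(-53\right) 6 \cdot 19 = \left(-318\right) 19 = -6042$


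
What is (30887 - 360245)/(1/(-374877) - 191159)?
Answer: 61734369483/35830556222 ≈ 1.7230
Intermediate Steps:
(30887 - 360245)/(1/(-374877) - 191159) = -329358/(-1/374877 - 191159) = -329358/(-71661112444/374877) = -329358*(-374877/71661112444) = 61734369483/35830556222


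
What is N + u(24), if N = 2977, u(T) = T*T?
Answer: 3553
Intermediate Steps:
u(T) = T**2
N + u(24) = 2977 + 24**2 = 2977 + 576 = 3553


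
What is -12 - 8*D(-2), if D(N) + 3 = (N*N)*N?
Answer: 76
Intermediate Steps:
D(N) = -3 + N³ (D(N) = -3 + (N*N)*N = -3 + N²*N = -3 + N³)
-12 - 8*D(-2) = -12 - 8*(-3 + (-2)³) = -12 - 8*(-3 - 8) = -12 - 8*(-11) = -12 + 88 = 76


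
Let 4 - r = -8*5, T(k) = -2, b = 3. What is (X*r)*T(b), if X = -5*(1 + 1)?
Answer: 880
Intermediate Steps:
r = 44 (r = 4 - (-8)*5 = 4 - 1*(-40) = 4 + 40 = 44)
X = -10 (X = -5*2 = -10)
(X*r)*T(b) = -10*44*(-2) = -440*(-2) = 880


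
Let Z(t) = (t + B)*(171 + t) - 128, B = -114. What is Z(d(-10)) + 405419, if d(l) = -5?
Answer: 385537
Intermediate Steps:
Z(t) = -128 + (-114 + t)*(171 + t) (Z(t) = (t - 114)*(171 + t) - 128 = (-114 + t)*(171 + t) - 128 = -128 + (-114 + t)*(171 + t))
Z(d(-10)) + 405419 = (-19622 + (-5)² + 57*(-5)) + 405419 = (-19622 + 25 - 285) + 405419 = -19882 + 405419 = 385537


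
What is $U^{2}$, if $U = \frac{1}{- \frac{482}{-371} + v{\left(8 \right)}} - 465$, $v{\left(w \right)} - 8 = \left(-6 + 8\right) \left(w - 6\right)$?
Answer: $\frac{5262156135721}{24344356} \approx 2.1616 \cdot 10^{5}$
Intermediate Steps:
$v{\left(w \right)} = -4 + 2 w$ ($v{\left(w \right)} = 8 + \left(-6 + 8\right) \left(w - 6\right) = 8 + 2 \left(-6 + w\right) = 8 + \left(-12 + 2 w\right) = -4 + 2 w$)
$U = - \frac{2293939}{4934}$ ($U = \frac{1}{- \frac{482}{-371} + \left(-4 + 2 \cdot 8\right)} - 465 = \frac{1}{\left(-482\right) \left(- \frac{1}{371}\right) + \left(-4 + 16\right)} - 465 = \frac{1}{\frac{482}{371} + 12} - 465 = \frac{1}{\frac{4934}{371}} - 465 = \frac{371}{4934} - 465 = - \frac{2293939}{4934} \approx -464.92$)
$U^{2} = \left(- \frac{2293939}{4934}\right)^{2} = \frac{5262156135721}{24344356}$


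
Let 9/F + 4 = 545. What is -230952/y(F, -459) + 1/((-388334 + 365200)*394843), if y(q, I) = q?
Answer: -380428383719874931/27402893886 ≈ -1.3883e+7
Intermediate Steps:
F = 9/541 (F = 9/(-4 + 545) = 9/541 ≈ 0.016636)
-230952/y(F, -459) + 1/((-388334 + 365200)*394843) = -230952/9/541 + 1/((-388334 + 365200)*394843) = -230952*541/9 + (1/394843)/(-23134) = -41648344/3 - 1/23134*1/394843 = -41648344/3 - 1/9134297962 = -380428383719874931/27402893886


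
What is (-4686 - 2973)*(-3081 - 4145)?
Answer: 55343934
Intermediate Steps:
(-4686 - 2973)*(-3081 - 4145) = -7659*(-7226) = 55343934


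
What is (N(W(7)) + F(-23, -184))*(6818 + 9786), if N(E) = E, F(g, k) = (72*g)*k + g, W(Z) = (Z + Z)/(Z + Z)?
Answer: 5058939928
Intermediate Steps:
W(Z) = 1 (W(Z) = (2*Z)/((2*Z)) = (2*Z)*(1/(2*Z)) = 1)
F(g, k) = g + 72*g*k (F(g, k) = 72*g*k + g = g + 72*g*k)
(N(W(7)) + F(-23, -184))*(6818 + 9786) = (1 - 23*(1 + 72*(-184)))*(6818 + 9786) = (1 - 23*(1 - 13248))*16604 = (1 - 23*(-13247))*16604 = (1 + 304681)*16604 = 304682*16604 = 5058939928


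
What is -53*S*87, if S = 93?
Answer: -428823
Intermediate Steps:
-53*S*87 = -53*93*87 = -4929*87 = -428823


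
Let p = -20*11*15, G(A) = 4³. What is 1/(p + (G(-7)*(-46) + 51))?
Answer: -1/6193 ≈ -0.00016147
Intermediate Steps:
G(A) = 64
p = -3300 (p = -220*15 = -3300)
1/(p + (G(-7)*(-46) + 51)) = 1/(-3300 + (64*(-46) + 51)) = 1/(-3300 + (-2944 + 51)) = 1/(-3300 - 2893) = 1/(-6193) = -1/6193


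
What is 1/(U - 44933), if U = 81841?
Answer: 1/36908 ≈ 2.7094e-5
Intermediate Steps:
1/(U - 44933) = 1/(81841 - 44933) = 1/36908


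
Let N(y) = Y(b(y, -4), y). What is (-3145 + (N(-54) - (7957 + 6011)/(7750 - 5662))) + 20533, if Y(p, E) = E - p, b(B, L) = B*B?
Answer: 417928/29 ≈ 14411.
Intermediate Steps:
b(B, L) = B²
N(y) = y - y²
(-3145 + (N(-54) - (7957 + 6011)/(7750 - 5662))) + 20533 = (-3145 + (-54*(1 - 1*(-54)) - (7957 + 6011)/(7750 - 5662))) + 20533 = (-3145 + (-54*(1 + 54) - 13968/2088)) + 20533 = (-3145 + (-54*55 - 13968/2088)) + 20533 = (-3145 + (-2970 - 1*194/29)) + 20533 = (-3145 + (-2970 - 194/29)) + 20533 = (-3145 - 86324/29) + 20533 = -177529/29 + 20533 = 417928/29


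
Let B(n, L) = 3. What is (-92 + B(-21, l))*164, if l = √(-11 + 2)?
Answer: -14596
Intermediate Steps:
l = 3*I (l = √(-9) = 3*I ≈ 3.0*I)
(-92 + B(-21, l))*164 = (-92 + 3)*164 = -89*164 = -14596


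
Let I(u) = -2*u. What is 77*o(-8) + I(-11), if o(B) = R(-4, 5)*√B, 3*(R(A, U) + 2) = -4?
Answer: 22 - 1540*I*√2/3 ≈ 22.0 - 725.96*I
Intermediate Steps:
R(A, U) = -10/3 (R(A, U) = -2 + (⅓)*(-4) = -2 - 4/3 = -10/3)
o(B) = -10*√B/3
77*o(-8) + I(-11) = 77*(-20*I*√2/3) - 2*(-11) = 77*(-20*I*√2/3) + 22 = -1540*I*√2/3 + 22 = 22 - 1540*I*√2/3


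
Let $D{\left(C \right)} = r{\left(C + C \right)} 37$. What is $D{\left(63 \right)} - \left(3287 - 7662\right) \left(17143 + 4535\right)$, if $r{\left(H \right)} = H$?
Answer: $94845912$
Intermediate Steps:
$D{\left(C \right)} = 74 C$ ($D{\left(C \right)} = \left(C + C\right) 37 = 2 C 37 = 74 C$)
$D{\left(63 \right)} - \left(3287 - 7662\right) \left(17143 + 4535\right) = 74 \cdot 63 - \left(3287 - 7662\right) \left(17143 + 4535\right) = 4662 - \left(-4375\right) 21678 = 4662 - -94841250 = 4662 + 94841250 = 94845912$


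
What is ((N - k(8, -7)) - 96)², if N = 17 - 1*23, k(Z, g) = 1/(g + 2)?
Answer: 259081/25 ≈ 10363.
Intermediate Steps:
k(Z, g) = 1/(2 + g)
N = -6 (N = 17 - 23 = -6)
((N - k(8, -7)) - 96)² = ((-6 - 1/(2 - 7)) - 96)² = ((-6 - 1/(-5)) - 96)² = ((-6 - 1*(-⅕)) - 96)² = ((-6 + ⅕) - 96)² = (-29/5 - 96)² = (-509/5)² = 259081/25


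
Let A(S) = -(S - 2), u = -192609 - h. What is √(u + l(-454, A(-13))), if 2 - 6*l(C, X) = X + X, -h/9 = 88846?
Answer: √5463003/3 ≈ 779.10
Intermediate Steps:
h = -799614 (h = -9*88846 = -799614)
u = 607005 (u = -192609 - 1*(-799614) = -192609 + 799614 = 607005)
A(S) = 2 - S (A(S) = -(-2 + S) = 2 - S)
l(C, X) = ⅓ - X/3 (l(C, X) = ⅓ - (X + X)/6 = ⅓ - X/3)
√(u + l(-454, A(-13))) = √(607005 + (⅓ - (2 - 1*(-13))/3)) = √(607005 + (⅓ - (2 + 13)/3)) = √(607005 + (⅓ - ⅓*15)) = √(607005 + (⅓ - 5)) = √(607005 - 14/3) = √(1821001/3) = √5463003/3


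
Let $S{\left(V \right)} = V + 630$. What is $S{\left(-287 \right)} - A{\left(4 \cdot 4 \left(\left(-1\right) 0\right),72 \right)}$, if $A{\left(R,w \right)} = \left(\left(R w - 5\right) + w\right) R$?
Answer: $343$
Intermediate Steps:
$S{\left(V \right)} = 630 + V$
$A{\left(R,w \right)} = R \left(-5 + w + R w\right)$ ($A{\left(R,w \right)} = \left(\left(-5 + R w\right) + w\right) R = \left(-5 + w + R w\right) R = R \left(-5 + w + R w\right)$)
$S{\left(-287 \right)} - A{\left(4 \cdot 4 \left(\left(-1\right) 0\right),72 \right)} = \left(630 - 287\right) - 4 \cdot 4 \left(\left(-1\right) 0\right) \left(-5 + 72 + 4 \cdot 4 \left(\left(-1\right) 0\right) 72\right) = 343 - 16 \cdot 0 \left(-5 + 72 + 16 \cdot 0 \cdot 72\right) = 343 - 0 \left(-5 + 72 + 0 \cdot 72\right) = 343 - 0 \left(-5 + 72 + 0\right) = 343 - 0 \cdot 67 = 343 - 0 = 343 + 0 = 343$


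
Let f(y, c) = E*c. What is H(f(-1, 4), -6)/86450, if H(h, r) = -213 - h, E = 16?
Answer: -277/86450 ≈ -0.0032042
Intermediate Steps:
f(y, c) = 16*c
H(f(-1, 4), -6)/86450 = (-213 - 16*4)/86450 = (-213 - 1*64)*(1/86450) = (-213 - 64)*(1/86450) = -277*1/86450 = -277/86450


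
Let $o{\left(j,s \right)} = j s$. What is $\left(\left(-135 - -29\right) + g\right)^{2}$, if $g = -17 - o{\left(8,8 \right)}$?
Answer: $34969$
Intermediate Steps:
$g = -81$ ($g = -17 - 8 \cdot 8 = -17 - 64 = -81$)
$\left(\left(-135 - -29\right) + g\right)^{2} = \left(\left(-135 - -29\right) - 81\right)^{2} = \left(\left(-135 + 29\right) - 81\right)^{2} = \left(-106 - 81\right)^{2} = \left(-187\right)^{2} = 34969$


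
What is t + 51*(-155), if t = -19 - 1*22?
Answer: -7946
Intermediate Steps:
t = -41 (t = -19 - 22 = -41)
t + 51*(-155) = -41 + 51*(-155) = -41 - 7905 = -7946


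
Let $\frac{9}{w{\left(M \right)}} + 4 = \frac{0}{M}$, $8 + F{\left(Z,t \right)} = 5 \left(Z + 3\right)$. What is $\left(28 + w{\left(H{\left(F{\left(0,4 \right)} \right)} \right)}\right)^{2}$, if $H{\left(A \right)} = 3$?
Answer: $\frac{10609}{16} \approx 663.06$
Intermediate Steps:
$F{\left(Z,t \right)} = 7 + 5 Z$ ($F{\left(Z,t \right)} = -8 + 5 \left(Z + 3\right) = -8 + 5 \left(3 + Z\right) = -8 + \left(15 + 5 Z\right) = 7 + 5 Z$)
$w{\left(M \right)} = - \frac{9}{4}$ ($w{\left(M \right)} = \frac{9}{-4 + \frac{0}{M}} = \frac{9}{-4 + 0} = \frac{9}{-4} = 9 \left(- \frac{1}{4}\right) = - \frac{9}{4}$)
$\left(28 + w{\left(H{\left(F{\left(0,4 \right)} \right)} \right)}\right)^{2} = \left(28 - \frac{9}{4}\right)^{2} = \left(\frac{103}{4}\right)^{2} = \frac{10609}{16}$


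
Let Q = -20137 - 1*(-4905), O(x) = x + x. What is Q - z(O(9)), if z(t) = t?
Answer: -15250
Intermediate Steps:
O(x) = 2*x
Q = -15232 (Q = -20137 + 4905 = -15232)
Q - z(O(9)) = -15232 - 2*9 = -15232 - 1*18 = -15232 - 18 = -15250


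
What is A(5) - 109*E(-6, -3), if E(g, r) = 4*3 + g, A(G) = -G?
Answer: -659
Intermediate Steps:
E(g, r) = 12 + g
A(5) - 109*E(-6, -3) = -1*5 - 109*(12 - 6) = -5 - 109*6 = -5 - 654 = -659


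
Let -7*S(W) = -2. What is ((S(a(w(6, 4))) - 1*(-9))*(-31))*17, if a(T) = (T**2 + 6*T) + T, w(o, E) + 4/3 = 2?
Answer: -34255/7 ≈ -4893.6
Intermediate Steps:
w(o, E) = 2/3 (w(o, E) = -4/3 + 2 = 2/3)
a(T) = T**2 + 7*T
S(W) = 2/7 (S(W) = -1/7*(-2) = 2/7)
((S(a(w(6, 4))) - 1*(-9))*(-31))*17 = ((2/7 - 1*(-9))*(-31))*17 = ((2/7 + 9)*(-31))*17 = ((65/7)*(-31))*17 = -2015/7*17 = -34255/7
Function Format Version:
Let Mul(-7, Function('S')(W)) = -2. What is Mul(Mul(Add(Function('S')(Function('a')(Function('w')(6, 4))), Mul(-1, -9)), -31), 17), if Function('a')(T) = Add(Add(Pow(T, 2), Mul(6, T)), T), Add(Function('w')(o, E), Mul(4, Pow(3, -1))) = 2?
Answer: Rational(-34255, 7) ≈ -4893.6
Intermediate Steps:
Function('w')(o, E) = Rational(2, 3) (Function('w')(o, E) = Add(Rational(-4, 3), 2) = Rational(2, 3))
Function('a')(T) = Add(Pow(T, 2), Mul(7, T))
Function('S')(W) = Rational(2, 7) (Function('S')(W) = Mul(Rational(-1, 7), -2) = Rational(2, 7))
Mul(Mul(Add(Function('S')(Function('a')(Function('w')(6, 4))), Mul(-1, -9)), -31), 17) = Mul(Mul(Add(Rational(2, 7), Mul(-1, -9)), -31), 17) = Mul(Mul(Add(Rational(2, 7), 9), -31), 17) = Mul(Mul(Rational(65, 7), -31), 17) = Mul(Rational(-2015, 7), 17) = Rational(-34255, 7)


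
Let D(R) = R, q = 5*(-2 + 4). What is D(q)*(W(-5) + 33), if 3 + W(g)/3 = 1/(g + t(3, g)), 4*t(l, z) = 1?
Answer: 4440/19 ≈ 233.68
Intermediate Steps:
t(l, z) = ¼ (t(l, z) = (¼)*1 = ¼)
q = 10 (q = 5*2 = 10)
W(g) = -9 + 3/(¼ + g) (W(g) = -9 + 3/(g + ¼) = -9 + 3/(¼ + g))
D(q)*(W(-5) + 33) = 10*(3*(1 - 12*(-5))/(1 + 4*(-5)) + 33) = 10*(3*(1 + 60)/(1 - 20) + 33) = 10*(3*61/(-19) + 33) = 10*(3*(-1/19)*61 + 33) = 10*(-183/19 + 33) = 10*(444/19) = 4440/19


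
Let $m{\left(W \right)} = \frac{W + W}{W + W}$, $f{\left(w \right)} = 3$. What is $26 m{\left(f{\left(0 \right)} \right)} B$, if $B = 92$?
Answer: $2392$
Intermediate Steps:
$m{\left(W \right)} = 1$ ($m{\left(W \right)} = \frac{2 W}{2 W} = 2 W \frac{1}{2 W} = 1$)
$26 m{\left(f{\left(0 \right)} \right)} B = 26 \cdot 1 \cdot 92 = 26 \cdot 92 = 2392$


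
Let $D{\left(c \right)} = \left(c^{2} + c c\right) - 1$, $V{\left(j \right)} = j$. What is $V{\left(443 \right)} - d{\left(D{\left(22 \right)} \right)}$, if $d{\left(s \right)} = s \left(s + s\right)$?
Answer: $-1869735$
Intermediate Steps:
$D{\left(c \right)} = -1 + 2 c^{2}$ ($D{\left(c \right)} = \left(c^{2} + c^{2}\right) - 1 = 2 c^{2} - 1 = -1 + 2 c^{2}$)
$d{\left(s \right)} = 2 s^{2}$ ($d{\left(s \right)} = s 2 s = 2 s^{2}$)
$V{\left(443 \right)} - d{\left(D{\left(22 \right)} \right)} = 443 - 2 \left(-1 + 2 \cdot 22^{2}\right)^{2} = 443 - 2 \left(-1 + 2 \cdot 484\right)^{2} = 443 - 2 \left(-1 + 968\right)^{2} = 443 - 2 \cdot 967^{2} = 443 - 2 \cdot 935089 = 443 - 1870178 = -1869735$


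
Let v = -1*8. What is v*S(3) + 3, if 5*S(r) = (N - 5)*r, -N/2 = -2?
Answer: 39/5 ≈ 7.8000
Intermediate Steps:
N = 4 (N = -2*(-2) = 4)
v = -8
S(r) = -r/5 (S(r) = ((4 - 5)*r)/5 = (-r)/5 = -r/5)
v*S(3) + 3 = -(-8)*3/5 + 3 = -8*(-⅗) + 3 = 24/5 + 3 = 39/5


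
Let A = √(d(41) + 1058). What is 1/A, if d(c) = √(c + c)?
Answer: (1058 + √82)^(-½) ≈ 0.030613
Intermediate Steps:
d(c) = √2*√c (d(c) = √(2*c) = √2*√c)
A = √(1058 + √82) (A = √(√2*√41 + 1058) = √(√82 + 1058) = √(1058 + √82) ≈ 32.666)
1/A = 1/(√(1058 + √82)) = (1058 + √82)^(-½)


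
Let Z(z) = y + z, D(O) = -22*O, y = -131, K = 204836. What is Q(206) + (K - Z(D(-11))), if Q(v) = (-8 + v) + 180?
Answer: 205103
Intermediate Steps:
Q(v) = 172 + v
Z(z) = -131 + z
Q(206) + (K - Z(D(-11))) = (172 + 206) + (204836 - (-131 - 22*(-11))) = 378 + (204836 - (-131 + 242)) = 378 + (204836 - 1*111) = 378 + (204836 - 111) = 378 + 204725 = 205103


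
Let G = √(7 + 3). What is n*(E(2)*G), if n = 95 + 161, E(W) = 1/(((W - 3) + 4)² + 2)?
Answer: 256*√10/11 ≈ 73.595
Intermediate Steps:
E(W) = 1/(2 + (1 + W)²) (E(W) = 1/(((-3 + W) + 4)² + 2) = 1/((1 + W)² + 2) = 1/(2 + (1 + W)²))
G = √10 ≈ 3.1623
n = 256
n*(E(2)*G) = 256*(√10/(2 + (1 + 2)²)) = 256*(√10/(2 + 3²)) = 256*(√10/(2 + 9)) = 256*(√10/11) = 256*√10/11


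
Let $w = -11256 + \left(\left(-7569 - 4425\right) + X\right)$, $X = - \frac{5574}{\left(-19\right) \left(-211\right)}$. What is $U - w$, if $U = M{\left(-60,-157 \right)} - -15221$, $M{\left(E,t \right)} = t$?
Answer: $\frac{153606400}{4009} \approx 38315.0$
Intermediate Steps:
$X = - \frac{5574}{4009} \approx -1.3904$
$w = - \frac{93214824}{4009}$ ($w = -11256 - \frac{48089520}{4009} = - \frac{93214824}{4009} \approx -23251.0$)
$U = 15064$ ($U = -157 - -15221 = -157 + 15221 = 15064$)
$U - w = 15064 - - \frac{93214824}{4009} = 15064 + \frac{93214824}{4009} = \frac{153606400}{4009}$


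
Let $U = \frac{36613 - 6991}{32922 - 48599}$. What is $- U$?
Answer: $\frac{29622}{15677} \approx 1.8895$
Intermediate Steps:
$U = - \frac{29622}{15677}$ ($U = \frac{29622}{-15677} = 29622 \left(- \frac{1}{15677}\right) = - \frac{29622}{15677} \approx -1.8895$)
$- U = \left(-1\right) \left(- \frac{29622}{15677}\right) = \frac{29622}{15677}$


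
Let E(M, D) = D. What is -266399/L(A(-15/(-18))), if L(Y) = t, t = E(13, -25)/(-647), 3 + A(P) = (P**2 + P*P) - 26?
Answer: -172360153/25 ≈ -6.8944e+6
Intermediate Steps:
A(P) = -29 + 2*P**2 (A(P) = -3 + ((P**2 + P*P) - 26) = -3 + ((P**2 + P**2) - 26) = -3 + (2*P**2 - 26) = -3 + (-26 + 2*P**2) = -29 + 2*P**2)
t = 25/647 (t = -25/(-647) = -25*(-1/647) = 25/647 ≈ 0.038640)
L(Y) = 25/647
-266399/L(A(-15/(-18))) = -266399/25/647 = -266399*647/25 = -172360153/25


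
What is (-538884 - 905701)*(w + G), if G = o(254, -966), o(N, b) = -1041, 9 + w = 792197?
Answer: -1142879088995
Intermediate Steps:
w = 792188 (w = -9 + 792197 = 792188)
G = -1041
(-538884 - 905701)*(w + G) = (-538884 - 905701)*(792188 - 1041) = -1444585*791147 = -1142879088995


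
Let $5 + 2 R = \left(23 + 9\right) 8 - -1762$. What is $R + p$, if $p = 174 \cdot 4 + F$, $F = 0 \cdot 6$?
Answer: $\frac{3405}{2} \approx 1702.5$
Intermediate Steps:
$F = 0$
$p = 696$ ($p = 174 \cdot 4 + 0 = 696 + 0 = 696$)
$R = \frac{2013}{2}$ ($R = - \frac{5}{2} + \frac{\left(23 + 9\right) 8 - -1762}{2} = - \frac{5}{2} + \frac{32 \cdot 8 + 1762}{2} = - \frac{5}{2} + \frac{256 + 1762}{2} = - \frac{5}{2} + \frac{1}{2} \cdot 2018 = - \frac{5}{2} + 1009 = \frac{2013}{2} \approx 1006.5$)
$R + p = \frac{2013}{2} + 696 = \frac{3405}{2}$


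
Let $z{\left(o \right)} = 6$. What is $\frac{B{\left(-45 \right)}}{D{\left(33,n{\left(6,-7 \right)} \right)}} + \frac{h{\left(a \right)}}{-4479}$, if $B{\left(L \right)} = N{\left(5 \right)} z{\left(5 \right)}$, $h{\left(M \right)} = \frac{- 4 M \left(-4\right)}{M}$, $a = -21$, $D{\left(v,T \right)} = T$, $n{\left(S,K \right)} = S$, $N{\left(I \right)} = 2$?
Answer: $\frac{8942}{4479} \approx 1.9964$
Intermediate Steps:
$h{\left(M \right)} = 16$ ($h{\left(M \right)} = \frac{16 M}{M} = 16$)
$B{\left(L \right)} = 12$ ($B{\left(L \right)} = 2 \cdot 6 = 12$)
$\frac{B{\left(-45 \right)}}{D{\left(33,n{\left(6,-7 \right)} \right)}} + \frac{h{\left(a \right)}}{-4479} = \frac{12}{6} + \frac{16}{-4479} = 12 \cdot \frac{1}{6} + 16 \left(- \frac{1}{4479}\right) = 2 - \frac{16}{4479} = \frac{8942}{4479}$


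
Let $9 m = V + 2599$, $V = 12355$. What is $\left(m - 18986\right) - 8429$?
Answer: $- \frac{231781}{9} \approx -25753.0$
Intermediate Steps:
$m = \frac{14954}{9}$ ($m = \frac{12355 + 2599}{9} = \frac{1}{9} \cdot 14954 = \frac{14954}{9} \approx 1661.6$)
$\left(m - 18986\right) - 8429 = \left(\frac{14954}{9} - 18986\right) - 8429 = - \frac{155920}{9} - 8429 = - \frac{231781}{9}$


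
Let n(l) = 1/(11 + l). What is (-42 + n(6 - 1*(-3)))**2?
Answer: 703921/400 ≈ 1759.8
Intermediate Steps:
(-42 + n(6 - 1*(-3)))**2 = (-42 + 1/(11 + (6 - 1*(-3))))**2 = (-42 + 1/(11 + (6 + 3)))**2 = (-42 + 1/(11 + 9))**2 = (-42 + 1/20)**2 = (-839/20)**2 = 703921/400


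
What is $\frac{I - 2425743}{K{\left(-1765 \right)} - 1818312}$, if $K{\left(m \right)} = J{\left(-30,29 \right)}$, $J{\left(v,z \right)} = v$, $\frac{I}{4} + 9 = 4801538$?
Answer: $- \frac{16780373}{1818342} \approx -9.2284$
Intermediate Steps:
$I = 19206116$ ($I = -36 + 4 \cdot 4801538 = -36 + 19206152 = 19206116$)
$K{\left(m \right)} = -30$
$\frac{I - 2425743}{K{\left(-1765 \right)} - 1818312} = \frac{19206116 - 2425743}{-30 - 1818312} = \frac{16780373}{-1818342} = 16780373 \left(- \frac{1}{1818342}\right) = - \frac{16780373}{1818342}$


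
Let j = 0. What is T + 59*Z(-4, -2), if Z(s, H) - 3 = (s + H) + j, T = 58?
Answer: -119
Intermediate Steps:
Z(s, H) = 3 + H + s (Z(s, H) = 3 + ((s + H) + 0) = 3 + ((H + s) + 0) = 3 + (H + s) = 3 + H + s)
T + 59*Z(-4, -2) = 58 + 59*(3 - 2 - 4) = 58 + 59*(-3) = 58 - 177 = -119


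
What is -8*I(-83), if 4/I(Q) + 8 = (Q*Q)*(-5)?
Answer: 32/34453 ≈ 0.00092880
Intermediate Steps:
I(Q) = 4/(-8 - 5*Q**2) (I(Q) = 4/(-8 + (Q*Q)*(-5)) = 4/(-8 + Q**2*(-5)) = 4/(-8 - 5*Q**2))
-8*I(-83) = -(-32)/(8 + 5*(-83)**2) = -(-32)/(8 + 5*6889) = -(-32)/(8 + 34445) = -(-32)/34453 = -8*(-4/34453) = 32/34453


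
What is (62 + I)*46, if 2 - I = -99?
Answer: 7498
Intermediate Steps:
I = 101 (I = 2 - 1*(-99) = 2 + 99 = 101)
(62 + I)*46 = (62 + 101)*46 = 163*46 = 7498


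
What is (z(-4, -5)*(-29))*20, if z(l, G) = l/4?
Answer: 580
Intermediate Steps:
z(l, G) = l/4 (z(l, G) = l*(¼) = l/4)
(z(-4, -5)*(-29))*20 = (((¼)*(-4))*(-29))*20 = -1*(-29)*20 = 29*20 = 580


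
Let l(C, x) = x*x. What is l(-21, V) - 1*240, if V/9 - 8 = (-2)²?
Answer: 11424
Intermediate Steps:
V = 108 (V = 72 + 9*(-2)² = 72 + 9*4 = 72 + 36 = 108)
l(C, x) = x²
l(-21, V) - 1*240 = 108² - 1*240 = 11664 - 240 = 11424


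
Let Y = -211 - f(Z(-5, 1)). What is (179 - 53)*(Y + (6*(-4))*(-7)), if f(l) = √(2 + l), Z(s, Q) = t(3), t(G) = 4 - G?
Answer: -5418 - 126*√3 ≈ -5636.2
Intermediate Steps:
Z(s, Q) = 1 (Z(s, Q) = 4 - 1*3 = 4 - 3 = 1)
Y = -211 - √3 (Y = -211 - √(2 + 1) = -211 - √3 ≈ -212.73)
(179 - 53)*(Y + (6*(-4))*(-7)) = (179 - 53)*((-211 - √3) + (6*(-4))*(-7)) = 126*((-211 - √3) - 24*(-7)) = 126*((-211 - √3) + 168) = 126*(-43 - √3) = -5418 - 126*√3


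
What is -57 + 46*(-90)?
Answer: -4197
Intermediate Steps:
-57 + 46*(-90) = -57 - 4140 = -4197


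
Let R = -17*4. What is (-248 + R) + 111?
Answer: -205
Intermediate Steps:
R = -68
(-248 + R) + 111 = (-248 - 68) + 111 = -316 + 111 = -205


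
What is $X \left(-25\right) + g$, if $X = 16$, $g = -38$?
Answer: $-438$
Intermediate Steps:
$X \left(-25\right) + g = 16 \left(-25\right) - 38 = -400 - 38 = -438$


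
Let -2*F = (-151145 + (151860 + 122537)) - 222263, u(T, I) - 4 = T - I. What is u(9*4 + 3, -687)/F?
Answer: 1460/99011 ≈ 0.014746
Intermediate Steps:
u(T, I) = 4 + T - I (u(T, I) = 4 + (T - I) = 4 + T - I)
F = 99011/2 (F = -((-151145 + (151860 + 122537)) - 222263)/2 = -((-151145 + 274397) - 222263)/2 = -(123252 - 222263)/2 = -1/2*(-99011) = 99011/2 ≈ 49506.)
u(9*4 + 3, -687)/F = (4 + (9*4 + 3) - 1*(-687))/(99011/2) = (4 + (36 + 3) + 687)*(2/99011) = (4 + 39 + 687)*(2/99011) = 730*(2/99011) = 1460/99011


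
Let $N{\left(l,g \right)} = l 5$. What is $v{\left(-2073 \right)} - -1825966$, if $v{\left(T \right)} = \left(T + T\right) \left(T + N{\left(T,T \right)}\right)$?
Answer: $53393914$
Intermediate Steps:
$N{\left(l,g \right)} = 5 l$
$v{\left(T \right)} = 12 T^{2}$ ($v{\left(T \right)} = \left(T + T\right) \left(T + 5 T\right) = 2 T 6 T = 12 T^{2}$)
$v{\left(-2073 \right)} - -1825966 = 12 \left(-2073\right)^{2} - -1825966 = 12 \cdot 4297329 + 1825966 = 51567948 + 1825966 = 53393914$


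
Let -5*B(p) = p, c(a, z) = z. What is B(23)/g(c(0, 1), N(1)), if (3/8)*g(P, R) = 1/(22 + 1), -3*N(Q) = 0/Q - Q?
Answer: -1587/40 ≈ -39.675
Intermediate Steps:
B(p) = -p/5
N(Q) = Q/3 (N(Q) = -(0/Q - Q)/3 = -(0 - Q)/3 = -(-1)*Q/3 = Q/3)
g(P, R) = 8/69 (g(P, R) = 8/(3*(22 + 1)) = (8/3)/23 = (8/3)*(1/23) = 8/69)
B(23)/g(c(0, 1), N(1)) = (-⅕*23)/(8/69) = -23/5*69/8 = -1587/40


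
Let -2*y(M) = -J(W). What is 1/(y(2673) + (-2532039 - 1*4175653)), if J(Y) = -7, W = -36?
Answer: -2/13415391 ≈ -1.4908e-7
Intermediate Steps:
y(M) = -7/2 (y(M) = -(-1)*(-7)/2 = -½*7 = -7/2)
1/(y(2673) + (-2532039 - 1*4175653)) = 1/(-7/2 + (-2532039 - 1*4175653)) = 1/(-7/2 + (-2532039 - 4175653)) = 1/(-7/2 - 6707692) = 1/(-13415391/2) = -2/13415391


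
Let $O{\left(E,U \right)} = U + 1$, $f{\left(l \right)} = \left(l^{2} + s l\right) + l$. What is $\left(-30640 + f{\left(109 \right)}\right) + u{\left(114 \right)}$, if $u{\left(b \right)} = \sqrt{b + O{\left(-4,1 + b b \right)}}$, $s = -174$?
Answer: $-37616 + 2 \sqrt{3278} \approx -37502.0$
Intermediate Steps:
$f{\left(l \right)} = l^{2} - 173 l$ ($f{\left(l \right)} = \left(l^{2} - 174 l\right) + l = l^{2} - 173 l$)
$O{\left(E,U \right)} = 1 + U$
$u{\left(b \right)} = \sqrt{2 + b + b^{2}}$ ($u{\left(b \right)} = \sqrt{b + \left(1 + \left(1 + b b\right)\right)} = \sqrt{b + \left(1 + \left(1 + b^{2}\right)\right)} = \sqrt{b + \left(2 + b^{2}\right)} = \sqrt{2 + b + b^{2}}$)
$\left(-30640 + f{\left(109 \right)}\right) + u{\left(114 \right)} = \left(-30640 + 109 \left(-173 + 109\right)\right) + \sqrt{2 + 114 + 114^{2}} = \left(-30640 + 109 \left(-64\right)\right) + \sqrt{2 + 114 + 12996} = \left(-30640 - 6976\right) + \sqrt{13112} = -37616 + 2 \sqrt{3278}$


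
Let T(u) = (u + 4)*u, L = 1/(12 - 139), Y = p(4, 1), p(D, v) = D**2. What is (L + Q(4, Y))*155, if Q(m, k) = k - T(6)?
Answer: -866295/127 ≈ -6821.2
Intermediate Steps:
Y = 16 (Y = 4**2 = 16)
L = -1/127 (L = 1/(-127) = -1/127 ≈ -0.0078740)
T(u) = u*(4 + u) (T(u) = (4 + u)*u = u*(4 + u))
Q(m, k) = -60 + k (Q(m, k) = k - 6*(4 + 6) = k - 6*10 = k - 1*60 = k - 60 = -60 + k)
(L + Q(4, Y))*155 = (-1/127 + (-60 + 16))*155 = (-1/127 - 44)*155 = -5589/127*155 = -866295/127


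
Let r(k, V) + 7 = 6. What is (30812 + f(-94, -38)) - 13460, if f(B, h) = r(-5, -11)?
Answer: 17351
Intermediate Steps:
r(k, V) = -1 (r(k, V) = -7 + 6 = -1)
f(B, h) = -1
(30812 + f(-94, -38)) - 13460 = (30812 - 1) - 13460 = 30811 - 13460 = 17351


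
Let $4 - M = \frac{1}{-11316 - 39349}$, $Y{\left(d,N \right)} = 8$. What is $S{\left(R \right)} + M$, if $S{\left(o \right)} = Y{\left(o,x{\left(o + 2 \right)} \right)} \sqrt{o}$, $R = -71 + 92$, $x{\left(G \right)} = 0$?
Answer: $\frac{202661}{50665} + 8 \sqrt{21} \approx 40.661$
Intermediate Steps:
$R = 21$
$S{\left(o \right)} = 8 \sqrt{o}$
$M = \frac{202661}{50665}$ ($M = 4 - \frac{1}{-11316 - 39349} = 4 - \frac{1}{-50665} = 4 - - \frac{1}{50665} = 4 + \frac{1}{50665} = \frac{202661}{50665} \approx 4.0$)
$S{\left(R \right)} + M = 8 \sqrt{21} + \frac{202661}{50665} = \frac{202661}{50665} + 8 \sqrt{21}$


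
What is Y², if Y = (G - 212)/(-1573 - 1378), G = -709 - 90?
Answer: 1022121/8708401 ≈ 0.11737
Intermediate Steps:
G = -799
Y = 1011/2951 (Y = (-799 - 212)/(-1573 - 1378) = -1011/(-2951) = -1011*(-1/2951) = 1011/2951 ≈ 0.34260)
Y² = (1011/2951)² = 1022121/8708401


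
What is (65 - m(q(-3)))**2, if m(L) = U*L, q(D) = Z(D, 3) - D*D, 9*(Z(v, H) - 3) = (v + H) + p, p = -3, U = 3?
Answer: 7056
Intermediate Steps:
Z(v, H) = 8/3 + H/9 + v/9 (Z(v, H) = 3 + ((v + H) - 3)/9 = 3 + ((H + v) - 3)/9 = 3 + (-3 + H + v)/9 = 3 + (-1/3 + H/9 + v/9) = 8/3 + H/9 + v/9)
q(D) = 3 - D**2 + D/9 (q(D) = (8/3 + (1/9)*3 + D/9) - D*D = (8/3 + 1/3 + D/9) - D**2 = (3 + D/9) - D**2 = 3 - D**2 + D/9)
m(L) = 3*L
(65 - m(q(-3)))**2 = (65 - 3*(3 - 1*(-3)**2 + (1/9)*(-3)))**2 = (65 - 3*(3 - 1*9 - 1/3))**2 = (65 - 3*(3 - 9 - 1/3))**2 = (65 - 3*(-19)/3)**2 = (65 - 1*(-19))**2 = (65 + 19)**2 = 84**2 = 7056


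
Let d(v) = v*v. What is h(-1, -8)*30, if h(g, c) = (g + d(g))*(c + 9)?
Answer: 0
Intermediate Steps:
d(v) = v**2
h(g, c) = (9 + c)*(g + g**2) (h(g, c) = (g + g**2)*(c + 9) = (g + g**2)*(9 + c) = (9 + c)*(g + g**2))
h(-1, -8)*30 = -(9 - 8 + 9*(-1) - 8*(-1))*30 = -(9 - 8 - 9 + 8)*30 = -1*0*30 = 0*30 = 0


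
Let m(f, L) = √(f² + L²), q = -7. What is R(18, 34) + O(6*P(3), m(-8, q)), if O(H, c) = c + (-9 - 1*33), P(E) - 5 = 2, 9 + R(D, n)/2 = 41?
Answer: 22 + √113 ≈ 32.630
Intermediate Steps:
R(D, n) = 64 (R(D, n) = -18 + 2*41 = -18 + 82 = 64)
P(E) = 7 (P(E) = 5 + 2 = 7)
m(f, L) = √(L² + f²)
O(H, c) = -42 + c (O(H, c) = c + (-9 - 33) = c - 42 = -42 + c)
R(18, 34) + O(6*P(3), m(-8, q)) = 64 + (-42 + √((-7)² + (-8)²)) = 64 + (-42 + √(49 + 64)) = 64 + (-42 + √113) = 22 + √113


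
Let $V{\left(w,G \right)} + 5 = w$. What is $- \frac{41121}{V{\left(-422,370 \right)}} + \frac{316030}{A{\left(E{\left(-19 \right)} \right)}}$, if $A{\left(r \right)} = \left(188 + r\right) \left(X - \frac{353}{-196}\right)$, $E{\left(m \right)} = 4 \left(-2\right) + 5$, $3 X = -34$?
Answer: $- \frac{7341631071}{88553395} \approx -82.906$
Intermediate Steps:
$X = - \frac{34}{3}$ ($X = \frac{1}{3} \left(-34\right) = - \frac{34}{3} \approx -11.333$)
$V{\left(w,G \right)} = -5 + w$
$E{\left(m \right)} = -3$ ($E{\left(m \right)} = -8 + 5 = -3$)
$A{\left(r \right)} = - \frac{263435}{147} - \frac{5605 r}{588}$ ($A{\left(r \right)} = \left(188 + r\right) \left(- \frac{34}{3} - \frac{353}{-196}\right) = \left(188 + r\right) \left(- \frac{34}{3} - - \frac{353}{196}\right) = \left(188 + r\right) \left(- \frac{34}{3} + \frac{353}{196}\right) = \left(188 + r\right) \left(- \frac{5605}{588}\right) = - \frac{263435}{147} - \frac{5605 r}{588}$)
$- \frac{41121}{V{\left(-422,370 \right)}} + \frac{316030}{A{\left(E{\left(-19 \right)} \right)}} = - \frac{41121}{-5 - 422} + \frac{316030}{- \frac{263435}{147} - - \frac{5605}{196}} = - \frac{41121}{-427} + \frac{316030}{- \frac{263435}{147} + \frac{5605}{196}} = \left(-41121\right) \left(- \frac{1}{427}\right) + \frac{316030}{- \frac{1036925}{588}} = \frac{41121}{427} + 316030 \left(- \frac{588}{1036925}\right) = \frac{41121}{427} - \frac{37165128}{207385} = - \frac{7341631071}{88553395}$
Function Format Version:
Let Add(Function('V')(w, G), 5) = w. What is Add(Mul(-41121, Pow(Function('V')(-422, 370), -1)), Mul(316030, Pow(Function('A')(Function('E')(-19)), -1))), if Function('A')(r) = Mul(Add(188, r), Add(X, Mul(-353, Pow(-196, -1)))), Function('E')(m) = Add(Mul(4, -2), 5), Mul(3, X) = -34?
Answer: Rational(-7341631071, 88553395) ≈ -82.906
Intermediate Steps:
X = Rational(-34, 3) (X = Mul(Rational(1, 3), -34) = Rational(-34, 3) ≈ -11.333)
Function('V')(w, G) = Add(-5, w)
Function('E')(m) = -3 (Function('E')(m) = Add(-8, 5) = -3)
Function('A')(r) = Add(Rational(-263435, 147), Mul(Rational(-5605, 588), r)) (Function('A')(r) = Mul(Add(188, r), Add(Rational(-34, 3), Mul(-353, Pow(-196, -1)))) = Mul(Add(188, r), Add(Rational(-34, 3), Mul(-353, Rational(-1, 196)))) = Mul(Add(188, r), Add(Rational(-34, 3), Rational(353, 196))) = Mul(Add(188, r), Rational(-5605, 588)) = Add(Rational(-263435, 147), Mul(Rational(-5605, 588), r)))
Add(Mul(-41121, Pow(Function('V')(-422, 370), -1)), Mul(316030, Pow(Function('A')(Function('E')(-19)), -1))) = Add(Mul(-41121, Pow(Add(-5, -422), -1)), Mul(316030, Pow(Add(Rational(-263435, 147), Mul(Rational(-5605, 588), -3)), -1))) = Add(Mul(-41121, Pow(-427, -1)), Mul(316030, Pow(Add(Rational(-263435, 147), Rational(5605, 196)), -1))) = Add(Mul(-41121, Rational(-1, 427)), Mul(316030, Pow(Rational(-1036925, 588), -1))) = Add(Rational(41121, 427), Mul(316030, Rational(-588, 1036925))) = Add(Rational(41121, 427), Rational(-37165128, 207385)) = Rational(-7341631071, 88553395)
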